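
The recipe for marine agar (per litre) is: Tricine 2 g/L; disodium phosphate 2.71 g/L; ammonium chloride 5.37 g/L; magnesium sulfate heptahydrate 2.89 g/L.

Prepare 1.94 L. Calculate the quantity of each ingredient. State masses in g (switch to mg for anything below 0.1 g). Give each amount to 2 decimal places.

Tricine 3.88 g; disodium phosphate 5.26 g; ammonium chloride 10.42 g; magnesium sulfate heptahydrate 5.61 g

Working volume: 1.94 L.
Tricine: 2 g/L × 1.94 L = 3.88 g
disodium phosphate: 2.71 g/L × 1.94 L = 5.26 g
ammonium chloride: 5.37 g/L × 1.94 L = 10.42 g
magnesium sulfate heptahydrate: 2.89 g/L × 1.94 L = 5.61 g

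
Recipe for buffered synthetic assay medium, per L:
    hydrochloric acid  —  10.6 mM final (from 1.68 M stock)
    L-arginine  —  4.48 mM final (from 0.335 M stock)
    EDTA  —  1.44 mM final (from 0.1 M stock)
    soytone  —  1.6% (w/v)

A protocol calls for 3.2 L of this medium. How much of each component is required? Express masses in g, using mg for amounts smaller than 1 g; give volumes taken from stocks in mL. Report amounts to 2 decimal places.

hydrochloric acid 20.19 mL; L-arginine 42.79 mL; EDTA 46.08 mL; soytone 51.20 g

Scale factor relative to 1 L: 3.2.
hydrochloric acid: V = C2·V2/C1 = 10.6 mM × 3200 mL ÷ 1680 mM = 20.19 mL
L-arginine: V = C2·V2/C1 = 4.48 mM × 3200 mL ÷ 335 mM = 42.79 mL
EDTA: C1V1 = C2V2 → 1.44 mM × 3200 mL ÷ 100 mM = 46.08 mL
soytone: 1.6 g per 100 mL × 3200 mL ÷ 100 = 51.20 g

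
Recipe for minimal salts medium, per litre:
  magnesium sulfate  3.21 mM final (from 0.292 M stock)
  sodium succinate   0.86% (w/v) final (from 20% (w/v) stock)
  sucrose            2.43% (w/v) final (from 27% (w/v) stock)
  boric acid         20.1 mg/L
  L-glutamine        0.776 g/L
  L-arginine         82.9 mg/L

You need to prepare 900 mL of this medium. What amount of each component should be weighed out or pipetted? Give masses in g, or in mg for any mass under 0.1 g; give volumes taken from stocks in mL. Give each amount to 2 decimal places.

magnesium sulfate 9.89 mL; sodium succinate 38.70 mL; sucrose 81.00 mL; boric acid 18.09 mg; L-glutamine 0.70 g; L-arginine 74.61 mg

Working volume: 900 mL = 0.9 L.
magnesium sulfate: C1V1 = C2V2 → 3.21 mM × 900 mL ÷ 292 mM = 9.89 mL
sodium succinate: C1V1 = C2V2 → 0.86% ÷ 20% × 900 mL = 38.70 mL
sucrose: V = C2·V2/C1 = 2.43% ÷ 27% × 900 mL = 81.00 mL
boric acid: 20.1 mg/L × 0.9 L = 18.09 mg
L-glutamine: 0.776 g/L × 0.9 L = 0.70 g
L-arginine: 82.9 mg/L × 0.9 L = 74.61 mg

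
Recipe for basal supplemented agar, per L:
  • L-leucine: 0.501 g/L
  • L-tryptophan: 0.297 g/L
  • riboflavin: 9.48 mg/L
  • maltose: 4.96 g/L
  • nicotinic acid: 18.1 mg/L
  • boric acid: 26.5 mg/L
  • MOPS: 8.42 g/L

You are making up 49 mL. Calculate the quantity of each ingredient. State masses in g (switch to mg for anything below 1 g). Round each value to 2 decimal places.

L-leucine 24.55 mg; L-tryptophan 14.55 mg; riboflavin 0.46 mg; maltose 243.04 mg; nicotinic acid 0.89 mg; boric acid 1.30 mg; MOPS 412.58 mg

Scale factor relative to 1 L: 0.049.
L-leucine: 0.501 g/L × 0.049 L = 0.024549 g = 24.55 mg
L-tryptophan: 0.297 g/L × 0.049 L = 0.014553 g = 14.55 mg
riboflavin: 9.48 mg/L × 0.049 L = 0.46 mg
maltose: 4.96 g/L × 0.049 L = 0.24304 g = 243.04 mg
nicotinic acid: 18.1 mg/L × 0.049 L = 0.89 mg
boric acid: 26.5 mg/L × 0.049 L = 1.30 mg
MOPS: 8.42 g/L × 0.049 L = 0.41258 g = 412.58 mg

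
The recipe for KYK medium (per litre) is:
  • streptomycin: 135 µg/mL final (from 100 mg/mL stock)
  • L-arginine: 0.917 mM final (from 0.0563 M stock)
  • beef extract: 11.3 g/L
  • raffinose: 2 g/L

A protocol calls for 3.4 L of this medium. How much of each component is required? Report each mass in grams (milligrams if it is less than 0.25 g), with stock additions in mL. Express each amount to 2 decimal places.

streptomycin 4.59 mL; L-arginine 55.38 mL; beef extract 38.42 g; raffinose 6.80 g

Scale factor relative to 1 L: 3.4.
streptomycin: C1V1 = C2V2 → 135 µg/mL × 3400 mL ÷ 100000 µg/mL = 4.59 mL
L-arginine: V = C2·V2/C1 = 0.917 mM × 3400 mL ÷ 56.3 mM = 55.38 mL
beef extract: 11.3 g/L × 3.4 L = 38.42 g
raffinose: 2 g/L × 3.4 L = 6.80 g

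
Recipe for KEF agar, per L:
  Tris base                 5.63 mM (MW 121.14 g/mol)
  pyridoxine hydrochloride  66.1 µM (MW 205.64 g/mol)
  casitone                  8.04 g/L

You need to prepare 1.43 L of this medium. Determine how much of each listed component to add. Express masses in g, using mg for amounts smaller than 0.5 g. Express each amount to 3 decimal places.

Scale factor relative to 1 L: 1.43.
Tris base: 5.63 mmol/L × 121.14 g/mol × 1.43 L ÷ 1000 = 0.975 g
pyridoxine hydrochloride: 66.1 µmol/L × 205.64 g/mol × 1.43 L ÷ 1000 = 19.438 mg
casitone: 8.04 g/L × 1.43 L = 11.497 g

Tris base 0.975 g; pyridoxine hydrochloride 19.438 mg; casitone 11.497 g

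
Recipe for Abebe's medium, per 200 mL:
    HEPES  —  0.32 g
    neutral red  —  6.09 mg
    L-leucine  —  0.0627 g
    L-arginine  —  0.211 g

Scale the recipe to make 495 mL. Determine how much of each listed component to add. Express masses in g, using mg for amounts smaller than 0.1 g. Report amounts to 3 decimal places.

Scale factor = 495 mL / 200 mL = 2.475.
HEPES: 0.32 g × (495 mL / 200 mL) = 0.792 g
neutral red: 6.09 mg × (495 mL / 200 mL) = 15.073 mg
L-leucine: 0.0627 g × (495 mL / 200 mL) = 0.155 g
L-arginine: 0.211 g × (495 mL / 200 mL) = 0.522 g

HEPES 0.792 g; neutral red 15.073 mg; L-leucine 0.155 g; L-arginine 0.522 g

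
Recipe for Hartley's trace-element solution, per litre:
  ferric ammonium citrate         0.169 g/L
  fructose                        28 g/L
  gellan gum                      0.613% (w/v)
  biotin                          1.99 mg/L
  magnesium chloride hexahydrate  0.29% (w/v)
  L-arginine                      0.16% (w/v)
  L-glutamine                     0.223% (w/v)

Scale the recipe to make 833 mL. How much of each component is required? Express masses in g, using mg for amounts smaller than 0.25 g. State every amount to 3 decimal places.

ferric ammonium citrate 140.777 mg; fructose 23.324 g; gellan gum 5.106 g; biotin 1.658 mg; magnesium chloride hexahydrate 2.416 g; L-arginine 1.333 g; L-glutamine 1.858 g

Scale factor relative to 1 L: 0.833.
ferric ammonium citrate: 0.169 g/L × 0.833 L = 0.140777 g = 140.777 mg
fructose: 28 g/L × 0.833 L = 23.324 g
gellan gum: 0.613 g per 100 mL × 833 mL ÷ 100 = 5.106 g
biotin: 1.99 mg/L × 0.833 L = 1.658 mg
magnesium chloride hexahydrate: 0.29% w/v = 2.9 g/L → 2.9 × 0.833 L = 2.416 g
L-arginine: 0.16% w/v = 1.6 g/L → 1.6 × 0.833 L = 1.333 g
L-glutamine: 0.223% w/v = 2.23 g/L → 2.23 × 0.833 L = 1.858 g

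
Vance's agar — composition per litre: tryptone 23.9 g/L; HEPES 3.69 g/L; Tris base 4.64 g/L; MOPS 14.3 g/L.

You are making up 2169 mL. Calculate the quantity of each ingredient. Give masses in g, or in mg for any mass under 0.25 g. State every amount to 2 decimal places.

tryptone 51.84 g; HEPES 8.00 g; Tris base 10.06 g; MOPS 31.02 g

Scale factor relative to 1 L: 2.169.
tryptone: 23.9 g/L × 2.169 L = 51.84 g
HEPES: 3.69 g/L × 2.169 L = 8.00 g
Tris base: 4.64 g/L × 2.169 L = 10.06 g
MOPS: 14.3 g/L × 2.169 L = 31.02 g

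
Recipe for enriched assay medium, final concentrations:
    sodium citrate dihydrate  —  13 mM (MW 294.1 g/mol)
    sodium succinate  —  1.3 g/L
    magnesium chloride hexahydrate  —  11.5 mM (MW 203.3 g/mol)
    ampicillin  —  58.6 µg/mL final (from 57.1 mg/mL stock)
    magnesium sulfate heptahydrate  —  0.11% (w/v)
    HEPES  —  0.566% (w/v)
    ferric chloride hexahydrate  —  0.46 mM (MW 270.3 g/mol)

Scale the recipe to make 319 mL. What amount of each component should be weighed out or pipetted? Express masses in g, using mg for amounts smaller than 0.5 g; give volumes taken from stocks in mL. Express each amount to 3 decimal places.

sodium citrate dihydrate 1.220 g; sodium succinate 414.700 mg; magnesium chloride hexahydrate 0.746 g; ampicillin 0.327 mL; magnesium sulfate heptahydrate 350.900 mg; HEPES 1.806 g; ferric chloride hexahydrate 39.664 mg

Working volume: 319 mL = 0.319 L.
sodium citrate dihydrate: 13 mmol/L × 294.1 g/mol × 0.319 L ÷ 1000 = 1.220 g
sodium succinate: 1.3 g/L × 0.319 L = 0.4147 g = 414.700 mg
magnesium chloride hexahydrate: 11.5 mmol/L × 203.3 g/mol × 0.319 L ÷ 1000 = 0.746 g
ampicillin: dilute stock: 58.6 µg/mL × 319 mL ÷ 57100 µg/mL = 0.327 mL
magnesium sulfate heptahydrate: 0.11% w/v = 1.1 g/L → 1.1 × 0.319 L = 0.3509 g = 350.900 mg
HEPES: 0.566 g per 100 mL × 319 mL ÷ 100 = 1.806 g
ferric chloride hexahydrate: 0.46 mmol/L × 270.3 mg/mmol × 0.319 L = 39.664 mg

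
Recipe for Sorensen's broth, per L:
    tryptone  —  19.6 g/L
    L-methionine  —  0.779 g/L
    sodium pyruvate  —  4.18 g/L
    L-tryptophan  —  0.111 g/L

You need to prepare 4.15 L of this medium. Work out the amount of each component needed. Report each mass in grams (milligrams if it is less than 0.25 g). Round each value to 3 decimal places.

Scale factor relative to 1 L: 4.15.
tryptone: 19.6 g/L × 4.15 L = 81.340 g
L-methionine: 0.779 g/L × 4.15 L = 3.233 g
sodium pyruvate: 4.18 g/L × 4.15 L = 17.347 g
L-tryptophan: 0.111 g/L × 4.15 L = 0.461 g

tryptone 81.340 g; L-methionine 3.233 g; sodium pyruvate 17.347 g; L-tryptophan 0.461 g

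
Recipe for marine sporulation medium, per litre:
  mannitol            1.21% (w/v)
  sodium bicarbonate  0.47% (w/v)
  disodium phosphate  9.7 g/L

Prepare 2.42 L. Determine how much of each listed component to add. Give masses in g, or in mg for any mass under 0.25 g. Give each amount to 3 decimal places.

mannitol 29.282 g; sodium bicarbonate 11.374 g; disodium phosphate 23.474 g

Scale factor relative to 1 L: 2.42.
mannitol: 1.21 g per 100 mL × 2420 mL ÷ 100 = 29.282 g
sodium bicarbonate: 0.47% w/v = 4.7 g/L → 4.7 × 2.42 L = 11.374 g
disodium phosphate: 9.7 g/L × 2.42 L = 23.474 g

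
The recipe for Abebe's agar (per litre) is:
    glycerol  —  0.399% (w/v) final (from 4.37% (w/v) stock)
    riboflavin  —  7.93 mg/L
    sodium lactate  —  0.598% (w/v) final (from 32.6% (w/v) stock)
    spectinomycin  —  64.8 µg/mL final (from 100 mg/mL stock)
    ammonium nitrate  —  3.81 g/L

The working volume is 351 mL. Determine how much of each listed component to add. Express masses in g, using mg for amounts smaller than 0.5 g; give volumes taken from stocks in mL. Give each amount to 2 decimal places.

Target volume = 351 mL = 0.351 L.
glycerol: V = C2·V2/C1 = 0.399% ÷ 4.37% × 351 mL = 32.05 mL
riboflavin: 7.93 mg/L × 0.351 L = 2.78 mg
sodium lactate: C1V1 = C2V2 → 0.598% ÷ 32.6% × 351 mL = 6.44 mL
spectinomycin: V = C2·V2/C1 = 64.8 µg/mL × 351 mL ÷ 100000 µg/mL = 0.23 mL
ammonium nitrate: 3.81 g/L × 0.351 L = 1.34 g

glycerol 32.05 mL; riboflavin 2.78 mg; sodium lactate 6.44 mL; spectinomycin 0.23 mL; ammonium nitrate 1.34 g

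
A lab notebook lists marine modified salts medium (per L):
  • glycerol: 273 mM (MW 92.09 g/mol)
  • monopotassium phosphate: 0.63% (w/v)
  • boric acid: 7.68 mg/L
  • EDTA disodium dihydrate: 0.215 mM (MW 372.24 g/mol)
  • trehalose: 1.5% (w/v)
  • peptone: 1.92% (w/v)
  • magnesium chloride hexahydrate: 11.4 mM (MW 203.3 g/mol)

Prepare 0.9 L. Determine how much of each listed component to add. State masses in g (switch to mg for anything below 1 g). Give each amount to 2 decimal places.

Scale factor relative to 1 L: 0.9.
glycerol: 273 mmol/L × 92.09 g/mol × 0.9 L ÷ 1000 = 22.63 g
monopotassium phosphate: 0.63% w/v = 6.3 g/L → 6.3 × 0.9 L = 5.67 g
boric acid: 7.68 mg/L × 0.9 L = 6.91 mg
EDTA disodium dihydrate: 0.215 mmol/L × 372.24 mg/mmol × 0.9 L = 72.03 mg
trehalose: 1.5% w/v = 15 g/L → 15 × 0.9 L = 13.50 g
peptone: 1.92 g per 100 mL × 900 mL ÷ 100 = 17.28 g
magnesium chloride hexahydrate: 11.4 mmol/L × 203.3 g/mol × 0.9 L ÷ 1000 = 2.09 g

glycerol 22.63 g; monopotassium phosphate 5.67 g; boric acid 6.91 mg; EDTA disodium dihydrate 72.03 mg; trehalose 13.50 g; peptone 17.28 g; magnesium chloride hexahydrate 2.09 g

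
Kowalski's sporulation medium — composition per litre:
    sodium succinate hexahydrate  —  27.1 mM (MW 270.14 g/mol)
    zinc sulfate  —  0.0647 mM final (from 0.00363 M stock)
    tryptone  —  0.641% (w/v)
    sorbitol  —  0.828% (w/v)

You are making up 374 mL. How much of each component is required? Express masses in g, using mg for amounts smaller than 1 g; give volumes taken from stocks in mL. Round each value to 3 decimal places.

sodium succinate hexahydrate 2.738 g; zinc sulfate 6.666 mL; tryptone 2.397 g; sorbitol 3.097 g

Scale factor relative to 1 L: 0.374.
sodium succinate hexahydrate: 27.1 mmol/L × 270.14 g/mol × 0.374 L ÷ 1000 = 2.738 g
zinc sulfate: dilute stock: 0.0647 mM × 374 mL ÷ 3.63 mM = 6.666 mL
tryptone: 0.641% w/v = 6.41 g/L → 6.41 × 0.374 L = 2.397 g
sorbitol: 0.828% w/v = 8.28 g/L → 8.28 × 0.374 L = 3.097 g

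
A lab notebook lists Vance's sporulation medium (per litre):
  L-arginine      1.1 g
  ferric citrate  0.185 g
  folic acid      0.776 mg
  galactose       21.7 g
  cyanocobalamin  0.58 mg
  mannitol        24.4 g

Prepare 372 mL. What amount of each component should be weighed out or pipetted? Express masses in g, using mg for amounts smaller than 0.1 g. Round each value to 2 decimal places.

Ratio of target to recipe volume: 372 / 1000 = 0.372.
L-arginine: 1.1 g × (372 mL / 1000 mL) = 0.41 g
ferric citrate: 0.185 g × (372 mL / 1000 mL) = 0.06882 g = 68.82 mg
folic acid: 0.776 mg × (372 mL / 1000 mL) = 0.29 mg
galactose: 21.7 g × (372 mL / 1000 mL) = 8.07 g
cyanocobalamin: 0.58 mg × (372 mL / 1000 mL) = 0.22 mg
mannitol: 24.4 g × (372 mL / 1000 mL) = 9.08 g

L-arginine 0.41 g; ferric citrate 68.82 mg; folic acid 0.29 mg; galactose 8.07 g; cyanocobalamin 0.22 mg; mannitol 9.08 g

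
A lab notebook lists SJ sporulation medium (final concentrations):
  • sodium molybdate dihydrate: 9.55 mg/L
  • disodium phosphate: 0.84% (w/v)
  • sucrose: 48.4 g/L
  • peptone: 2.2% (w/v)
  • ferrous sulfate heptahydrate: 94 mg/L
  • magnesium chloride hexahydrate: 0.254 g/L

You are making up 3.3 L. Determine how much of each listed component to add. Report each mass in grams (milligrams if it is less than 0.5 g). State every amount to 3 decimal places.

sodium molybdate dihydrate 31.515 mg; disodium phosphate 27.720 g; sucrose 159.720 g; peptone 72.600 g; ferrous sulfate heptahydrate 310.200 mg; magnesium chloride hexahydrate 0.838 g

Working volume: 3.3 L.
sodium molybdate dihydrate: 9.55 mg/L × 3.3 L = 31.515 mg
disodium phosphate: 0.84 g per 100 mL × 3300 mL ÷ 100 = 27.720 g
sucrose: 48.4 g/L × 3.3 L = 159.720 g
peptone: 2.2% w/v = 22 g/L → 22 × 3.3 L = 72.600 g
ferrous sulfate heptahydrate: 94 mg/L × 3.3 L = 310.200 mg
magnesium chloride hexahydrate: 0.254 g/L × 3.3 L = 0.838 g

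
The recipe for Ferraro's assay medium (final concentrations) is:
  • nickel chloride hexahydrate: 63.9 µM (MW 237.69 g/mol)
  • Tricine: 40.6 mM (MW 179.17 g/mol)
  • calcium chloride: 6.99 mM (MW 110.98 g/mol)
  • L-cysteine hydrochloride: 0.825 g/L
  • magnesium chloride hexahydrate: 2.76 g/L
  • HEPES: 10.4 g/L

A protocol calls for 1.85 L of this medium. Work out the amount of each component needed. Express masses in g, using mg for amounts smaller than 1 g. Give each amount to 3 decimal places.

nickel chloride hexahydrate 28.099 mg; Tricine 13.457 g; calcium chloride 1.435 g; L-cysteine hydrochloride 1.526 g; magnesium chloride hexahydrate 5.106 g; HEPES 19.240 g

Scale factor relative to 1 L: 1.85.
nickel chloride hexahydrate: 63.9 µmol/L × 237.69 g/mol × 1.85 L ÷ 1000 = 28.099 mg
Tricine: 40.6 mmol/L × 179.17 g/mol × 1.85 L ÷ 1000 = 13.457 g
calcium chloride: 6.99 mmol/L × 110.98 g/mol × 1.85 L ÷ 1000 = 1.435 g
L-cysteine hydrochloride: 0.825 g/L × 1.85 L = 1.526 g
magnesium chloride hexahydrate: 2.76 g/L × 1.85 L = 5.106 g
HEPES: 10.4 g/L × 1.85 L = 19.240 g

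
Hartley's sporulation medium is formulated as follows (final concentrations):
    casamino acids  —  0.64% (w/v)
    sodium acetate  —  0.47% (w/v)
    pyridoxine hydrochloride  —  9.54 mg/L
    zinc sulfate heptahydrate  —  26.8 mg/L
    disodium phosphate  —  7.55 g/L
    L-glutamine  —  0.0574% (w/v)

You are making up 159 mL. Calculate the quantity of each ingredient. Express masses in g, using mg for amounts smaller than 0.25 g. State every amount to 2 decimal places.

casamino acids 1.02 g; sodium acetate 0.75 g; pyridoxine hydrochloride 1.52 mg; zinc sulfate heptahydrate 4.26 mg; disodium phosphate 1.20 g; L-glutamine 91.27 mg

Working volume: 159 mL = 0.159 L.
casamino acids: 0.64 g per 100 mL × 159 mL ÷ 100 = 1.02 g
sodium acetate: 0.47% w/v = 4.7 g/L → 4.7 × 0.159 L = 0.75 g
pyridoxine hydrochloride: 9.54 mg/L × 0.159 L = 1.52 mg
zinc sulfate heptahydrate: 26.8 mg/L × 0.159 L = 4.26 mg
disodium phosphate: 7.55 g/L × 0.159 L = 1.20 g
L-glutamine: 0.0574% w/v = 0.574 g/L → 0.574 × 0.159 L = 0.091266 g = 91.27 mg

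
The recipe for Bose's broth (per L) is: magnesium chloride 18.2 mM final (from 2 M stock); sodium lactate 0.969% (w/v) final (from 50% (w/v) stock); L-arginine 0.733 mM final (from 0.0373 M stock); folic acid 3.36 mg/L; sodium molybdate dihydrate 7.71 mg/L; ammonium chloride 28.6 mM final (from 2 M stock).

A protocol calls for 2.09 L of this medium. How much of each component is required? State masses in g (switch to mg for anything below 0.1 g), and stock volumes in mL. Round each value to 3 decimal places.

Working volume: 2.09 L.
magnesium chloride: V = C2·V2/C1 = 18.2 mM × 2090 mL ÷ 2000 mM = 19.019 mL
sodium lactate: dilute stock: 0.969% ÷ 50% × 2090 mL = 40.504 mL
L-arginine: V = C2·V2/C1 = 0.733 mM × 2090 mL ÷ 37.3 mM = 41.072 mL
folic acid: 3.36 mg/L × 2.09 L = 7.022 mg
sodium molybdate dihydrate: 7.71 mg/L × 2.09 L = 16.114 mg
ammonium chloride: V = C2·V2/C1 = 28.6 mM × 2090 mL ÷ 2000 mM = 29.887 mL

magnesium chloride 19.019 mL; sodium lactate 40.504 mL; L-arginine 41.072 mL; folic acid 7.022 mg; sodium molybdate dihydrate 16.114 mg; ammonium chloride 29.887 mL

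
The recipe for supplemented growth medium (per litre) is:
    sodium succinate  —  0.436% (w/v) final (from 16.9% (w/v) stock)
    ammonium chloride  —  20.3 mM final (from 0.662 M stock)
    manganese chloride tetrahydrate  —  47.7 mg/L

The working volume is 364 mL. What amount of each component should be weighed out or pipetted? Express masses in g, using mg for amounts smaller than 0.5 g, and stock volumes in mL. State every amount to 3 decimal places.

sodium succinate 9.391 mL; ammonium chloride 11.162 mL; manganese chloride tetrahydrate 17.363 mg

Working volume: 364 mL = 0.364 L.
sodium succinate: dilute stock: 0.436% ÷ 16.9% × 364 mL = 9.391 mL
ammonium chloride: C1V1 = C2V2 → 20.3 mM × 364 mL ÷ 662 mM = 11.162 mL
manganese chloride tetrahydrate: 47.7 mg/L × 0.364 L = 17.363 mg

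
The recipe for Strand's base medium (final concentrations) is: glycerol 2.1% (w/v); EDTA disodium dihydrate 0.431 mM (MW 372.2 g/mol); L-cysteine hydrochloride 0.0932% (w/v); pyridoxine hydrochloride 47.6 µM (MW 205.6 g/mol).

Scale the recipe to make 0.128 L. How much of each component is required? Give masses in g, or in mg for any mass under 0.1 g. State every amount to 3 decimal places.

Scale factor relative to 1 L: 0.128.
glycerol: 2.1 g per 100 mL × 128 mL ÷ 100 = 2.688 g
EDTA disodium dihydrate: 0.431 mmol/L × 372.2 mg/mmol × 0.128 L = 20.534 mg
L-cysteine hydrochloride: 0.0932 g per 100 mL × 128 mL ÷ 100 = 0.119 g
pyridoxine hydrochloride: 47.6 µmol/L × 205.6 g/mol × 0.128 L ÷ 1000 = 1.253 mg

glycerol 2.688 g; EDTA disodium dihydrate 20.534 mg; L-cysteine hydrochloride 0.119 g; pyridoxine hydrochloride 1.253 mg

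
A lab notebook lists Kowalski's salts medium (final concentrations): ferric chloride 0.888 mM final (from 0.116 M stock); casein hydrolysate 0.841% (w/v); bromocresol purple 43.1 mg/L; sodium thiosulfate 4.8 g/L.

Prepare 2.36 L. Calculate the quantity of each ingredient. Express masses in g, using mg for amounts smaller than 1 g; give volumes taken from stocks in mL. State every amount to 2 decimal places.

ferric chloride 18.07 mL; casein hydrolysate 19.85 g; bromocresol purple 101.72 mg; sodium thiosulfate 11.33 g

Working volume: 2.36 L.
ferric chloride: V = C2·V2/C1 = 0.888 mM × 2360 mL ÷ 116 mM = 18.07 mL
casein hydrolysate: 0.841% w/v = 8.41 g/L → 8.41 × 2.36 L = 19.85 g
bromocresol purple: 43.1 mg/L × 2.36 L = 101.72 mg
sodium thiosulfate: 4.8 g/L × 2.36 L = 11.33 g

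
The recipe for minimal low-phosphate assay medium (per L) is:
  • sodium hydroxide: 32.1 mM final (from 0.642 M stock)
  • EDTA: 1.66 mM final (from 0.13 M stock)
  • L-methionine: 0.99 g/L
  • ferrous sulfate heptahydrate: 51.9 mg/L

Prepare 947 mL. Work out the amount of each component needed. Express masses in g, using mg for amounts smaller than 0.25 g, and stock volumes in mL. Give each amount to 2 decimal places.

sodium hydroxide 47.35 mL; EDTA 12.09 mL; L-methionine 0.94 g; ferrous sulfate heptahydrate 49.15 mg

Scale factor relative to 1 L: 0.947.
sodium hydroxide: C1V1 = C2V2 → 32.1 mM × 947 mL ÷ 642 mM = 47.35 mL
EDTA: C1V1 = C2V2 → 1.66 mM × 947 mL ÷ 130 mM = 12.09 mL
L-methionine: 0.99 g/L × 0.947 L = 0.94 g
ferrous sulfate heptahydrate: 51.9 mg/L × 0.947 L = 49.15 mg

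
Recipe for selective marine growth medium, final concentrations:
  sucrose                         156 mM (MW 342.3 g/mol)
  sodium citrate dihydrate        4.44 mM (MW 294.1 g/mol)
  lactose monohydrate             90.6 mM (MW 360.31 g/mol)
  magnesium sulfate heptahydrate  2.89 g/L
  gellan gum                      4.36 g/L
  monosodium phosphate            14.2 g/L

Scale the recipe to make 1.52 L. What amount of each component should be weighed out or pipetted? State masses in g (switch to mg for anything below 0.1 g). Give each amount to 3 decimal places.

Scale factor relative to 1 L: 1.52.
sucrose: 156 mmol/L × 342.3 g/mol × 1.52 L ÷ 1000 = 81.166 g
sodium citrate dihydrate: 4.44 mmol/L × 294.1 g/mol × 1.52 L ÷ 1000 = 1.985 g
lactose monohydrate: 90.6 mmol/L × 360.31 g/mol × 1.52 L ÷ 1000 = 49.619 g
magnesium sulfate heptahydrate: 2.89 g/L × 1.52 L = 4.393 g
gellan gum: 4.36 g/L × 1.52 L = 6.627 g
monosodium phosphate: 14.2 g/L × 1.52 L = 21.584 g

sucrose 81.166 g; sodium citrate dihydrate 1.985 g; lactose monohydrate 49.619 g; magnesium sulfate heptahydrate 4.393 g; gellan gum 6.627 g; monosodium phosphate 21.584 g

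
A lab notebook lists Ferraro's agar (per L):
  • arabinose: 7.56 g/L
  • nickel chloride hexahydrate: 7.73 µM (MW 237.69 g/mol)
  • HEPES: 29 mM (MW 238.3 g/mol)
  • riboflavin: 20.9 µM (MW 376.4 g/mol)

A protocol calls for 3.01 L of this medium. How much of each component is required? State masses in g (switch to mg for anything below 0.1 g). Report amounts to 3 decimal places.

Working volume: 3.01 L.
arabinose: 7.56 g/L × 3.01 L = 22.756 g
nickel chloride hexahydrate: 7.73 µmol/L × 237.69 g/mol × 3.01 L ÷ 1000 = 5.530 mg
HEPES: 29 mmol/L × 238.3 g/mol × 3.01 L ÷ 1000 = 20.801 g
riboflavin: 20.9 µmol/L × 376.4 g/mol × 3.01 L ÷ 1000 = 23.679 mg

arabinose 22.756 g; nickel chloride hexahydrate 5.530 mg; HEPES 20.801 g; riboflavin 23.679 mg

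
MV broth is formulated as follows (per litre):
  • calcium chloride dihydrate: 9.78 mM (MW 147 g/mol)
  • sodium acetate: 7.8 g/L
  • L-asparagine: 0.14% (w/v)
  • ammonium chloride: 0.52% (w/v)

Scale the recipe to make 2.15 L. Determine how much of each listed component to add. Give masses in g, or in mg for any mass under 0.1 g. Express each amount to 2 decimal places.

Scale factor relative to 1 L: 2.15.
calcium chloride dihydrate: 9.78 mmol/L × 147 g/mol × 2.15 L ÷ 1000 = 3.09 g
sodium acetate: 7.8 g/L × 2.15 L = 16.77 g
L-asparagine: 0.14% w/v = 1.4 g/L → 1.4 × 2.15 L = 3.01 g
ammonium chloride: 0.52% w/v = 5.2 g/L → 5.2 × 2.15 L = 11.18 g

calcium chloride dihydrate 3.09 g; sodium acetate 16.77 g; L-asparagine 3.01 g; ammonium chloride 11.18 g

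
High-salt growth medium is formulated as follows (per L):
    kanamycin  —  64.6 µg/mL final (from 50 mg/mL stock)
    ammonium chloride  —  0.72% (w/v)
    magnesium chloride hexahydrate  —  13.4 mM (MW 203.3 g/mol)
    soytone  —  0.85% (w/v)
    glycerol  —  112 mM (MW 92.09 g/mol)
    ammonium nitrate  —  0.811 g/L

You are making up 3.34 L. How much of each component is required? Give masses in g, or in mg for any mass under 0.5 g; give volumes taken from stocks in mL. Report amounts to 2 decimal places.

Scale factor relative to 1 L: 3.34.
kanamycin: dilute stock: 64.6 µg/mL × 3340 mL ÷ 50000 µg/mL = 4.32 mL
ammonium chloride: 0.72 g per 100 mL × 3340 mL ÷ 100 = 24.05 g
magnesium chloride hexahydrate: 13.4 mmol/L × 203.3 g/mol × 3.34 L ÷ 1000 = 9.10 g
soytone: 0.85% w/v = 8.5 g/L → 8.5 × 3.34 L = 28.39 g
glycerol: 112 mmol/L × 92.09 g/mol × 3.34 L ÷ 1000 = 34.45 g
ammonium nitrate: 0.811 g/L × 3.34 L = 2.71 g

kanamycin 4.32 mL; ammonium chloride 24.05 g; magnesium chloride hexahydrate 9.10 g; soytone 28.39 g; glycerol 34.45 g; ammonium nitrate 2.71 g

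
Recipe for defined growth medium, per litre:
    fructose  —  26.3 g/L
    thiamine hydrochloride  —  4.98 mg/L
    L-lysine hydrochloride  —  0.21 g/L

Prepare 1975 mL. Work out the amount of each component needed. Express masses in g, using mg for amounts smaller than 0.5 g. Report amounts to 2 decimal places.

fructose 51.94 g; thiamine hydrochloride 9.84 mg; L-lysine hydrochloride 414.75 mg

Target volume = 1975 mL = 1.975 L.
fructose: 26.3 g/L × 1.975 L = 51.94 g
thiamine hydrochloride: 4.98 mg/L × 1.975 L = 9.84 mg
L-lysine hydrochloride: 0.21 g/L × 1.975 L = 0.41475 g = 414.75 mg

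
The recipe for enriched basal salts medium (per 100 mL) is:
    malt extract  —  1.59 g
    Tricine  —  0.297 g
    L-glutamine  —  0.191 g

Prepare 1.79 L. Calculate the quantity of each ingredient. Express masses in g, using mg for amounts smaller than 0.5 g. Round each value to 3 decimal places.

malt extract 28.461 g; Tricine 5.316 g; L-glutamine 3.419 g

Scale factor = 1790 mL / 100 mL = 17.9.
malt extract: 1.59 g × (1790 mL / 100 mL) = 28.461 g
Tricine: 0.297 g × (1790 mL / 100 mL) = 5.316 g
L-glutamine: 0.191 g × (1790 mL / 100 mL) = 3.419 g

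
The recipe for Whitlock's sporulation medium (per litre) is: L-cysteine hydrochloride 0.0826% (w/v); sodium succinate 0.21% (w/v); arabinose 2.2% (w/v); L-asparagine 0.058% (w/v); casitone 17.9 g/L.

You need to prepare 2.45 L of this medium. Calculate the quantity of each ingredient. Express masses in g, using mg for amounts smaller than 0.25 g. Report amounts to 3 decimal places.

L-cysteine hydrochloride 2.024 g; sodium succinate 5.145 g; arabinose 53.900 g; L-asparagine 1.421 g; casitone 43.855 g

Working volume: 2.45 L.
L-cysteine hydrochloride: 0.0826 g per 100 mL × 2450 mL ÷ 100 = 2.024 g
sodium succinate: 0.21 g per 100 mL × 2450 mL ÷ 100 = 5.145 g
arabinose: 2.2% w/v = 22 g/L → 22 × 2.45 L = 53.900 g
L-asparagine: 0.058 g per 100 mL × 2450 mL ÷ 100 = 1.421 g
casitone: 17.9 g/L × 2.45 L = 43.855 g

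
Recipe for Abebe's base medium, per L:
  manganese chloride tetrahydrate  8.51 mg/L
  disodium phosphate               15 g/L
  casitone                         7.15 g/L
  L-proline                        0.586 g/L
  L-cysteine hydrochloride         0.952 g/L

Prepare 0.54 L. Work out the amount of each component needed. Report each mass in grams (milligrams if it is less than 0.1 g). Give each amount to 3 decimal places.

Working volume: 0.54 L.
manganese chloride tetrahydrate: 8.51 mg/L × 0.54 L = 4.595 mg
disodium phosphate: 15 g/L × 0.54 L = 8.100 g
casitone: 7.15 g/L × 0.54 L = 3.861 g
L-proline: 0.586 g/L × 0.54 L = 0.316 g
L-cysteine hydrochloride: 0.952 g/L × 0.54 L = 0.514 g

manganese chloride tetrahydrate 4.595 mg; disodium phosphate 8.100 g; casitone 3.861 g; L-proline 0.316 g; L-cysteine hydrochloride 0.514 g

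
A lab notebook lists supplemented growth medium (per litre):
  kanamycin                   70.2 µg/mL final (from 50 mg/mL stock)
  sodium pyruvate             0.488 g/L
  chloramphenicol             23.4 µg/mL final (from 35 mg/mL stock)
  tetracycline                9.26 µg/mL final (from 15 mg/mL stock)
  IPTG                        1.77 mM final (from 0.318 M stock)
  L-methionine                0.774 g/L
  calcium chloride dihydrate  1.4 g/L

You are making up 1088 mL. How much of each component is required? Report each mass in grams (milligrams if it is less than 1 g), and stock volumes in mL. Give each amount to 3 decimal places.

kanamycin 1.528 mL; sodium pyruvate 530.944 mg; chloramphenicol 0.727 mL; tetracycline 0.672 mL; IPTG 6.056 mL; L-methionine 842.112 mg; calcium chloride dihydrate 1.523 g

Working volume: 1088 mL = 1.088 L.
kanamycin: V = C2·V2/C1 = 70.2 µg/mL × 1088 mL ÷ 50000 µg/mL = 1.528 mL
sodium pyruvate: 0.488 g/L × 1.088 L = 0.530944 g = 530.944 mg
chloramphenicol: V = C2·V2/C1 = 23.4 µg/mL × 1088 mL ÷ 35000 µg/mL = 0.727 mL
tetracycline: dilute stock: 9.26 µg/mL × 1088 mL ÷ 15000 µg/mL = 0.672 mL
IPTG: dilute stock: 1.77 mM × 1088 mL ÷ 318 mM = 6.056 mL
L-methionine: 0.774 g/L × 1.088 L = 0.842112 g = 842.112 mg
calcium chloride dihydrate: 1.4 g/L × 1.088 L = 1.523 g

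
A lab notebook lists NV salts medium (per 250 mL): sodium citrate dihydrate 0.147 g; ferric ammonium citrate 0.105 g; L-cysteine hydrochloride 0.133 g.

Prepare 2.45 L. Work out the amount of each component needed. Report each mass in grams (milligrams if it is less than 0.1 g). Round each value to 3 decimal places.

Scale factor = 2450 mL / 250 mL = 9.8.
sodium citrate dihydrate: 0.147 g × (2450 mL / 250 mL) = 1.441 g
ferric ammonium citrate: 0.105 g × (2450 mL / 250 mL) = 1.029 g
L-cysteine hydrochloride: 0.133 g × (2450 mL / 250 mL) = 1.303 g

sodium citrate dihydrate 1.441 g; ferric ammonium citrate 1.029 g; L-cysteine hydrochloride 1.303 g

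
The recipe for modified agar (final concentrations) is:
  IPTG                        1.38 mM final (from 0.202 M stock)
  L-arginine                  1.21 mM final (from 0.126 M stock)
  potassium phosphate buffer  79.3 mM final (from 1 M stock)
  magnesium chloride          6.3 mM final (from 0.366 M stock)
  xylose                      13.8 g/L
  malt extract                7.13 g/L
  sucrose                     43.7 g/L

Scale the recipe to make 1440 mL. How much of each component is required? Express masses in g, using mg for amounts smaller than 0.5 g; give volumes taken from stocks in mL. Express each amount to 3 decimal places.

Working volume: 1440 mL = 1.44 L.
IPTG: V = C2·V2/C1 = 1.38 mM × 1440 mL ÷ 202 mM = 9.838 mL
L-arginine: dilute stock: 1.21 mM × 1440 mL ÷ 126 mM = 13.829 mL
potassium phosphate buffer: C1V1 = C2V2 → 79.3 mM × 1440 mL ÷ 1000 mM = 114.192 mL
magnesium chloride: C1V1 = C2V2 → 6.3 mM × 1440 mL ÷ 366 mM = 24.787 mL
xylose: 13.8 g/L × 1.44 L = 19.872 g
malt extract: 7.13 g/L × 1.44 L = 10.267 g
sucrose: 43.7 g/L × 1.44 L = 62.928 g

IPTG 9.838 mL; L-arginine 13.829 mL; potassium phosphate buffer 114.192 mL; magnesium chloride 24.787 mL; xylose 19.872 g; malt extract 10.267 g; sucrose 62.928 g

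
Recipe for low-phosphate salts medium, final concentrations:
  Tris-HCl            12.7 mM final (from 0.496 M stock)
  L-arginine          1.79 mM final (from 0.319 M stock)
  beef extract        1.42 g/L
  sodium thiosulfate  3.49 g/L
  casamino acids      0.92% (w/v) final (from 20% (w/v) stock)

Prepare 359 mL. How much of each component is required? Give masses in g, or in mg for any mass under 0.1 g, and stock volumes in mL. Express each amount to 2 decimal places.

Scale factor relative to 1 L: 0.359.
Tris-HCl: V = C2·V2/C1 = 12.7 mM × 359 mL ÷ 496 mM = 9.19 mL
L-arginine: C1V1 = C2V2 → 1.79 mM × 359 mL ÷ 319 mM = 2.01 mL
beef extract: 1.42 g/L × 0.359 L = 0.51 g
sodium thiosulfate: 3.49 g/L × 0.359 L = 1.25 g
casamino acids: dilute stock: 0.92% ÷ 20% × 359 mL = 16.51 mL

Tris-HCl 9.19 mL; L-arginine 2.01 mL; beef extract 0.51 g; sodium thiosulfate 1.25 g; casamino acids 16.51 mL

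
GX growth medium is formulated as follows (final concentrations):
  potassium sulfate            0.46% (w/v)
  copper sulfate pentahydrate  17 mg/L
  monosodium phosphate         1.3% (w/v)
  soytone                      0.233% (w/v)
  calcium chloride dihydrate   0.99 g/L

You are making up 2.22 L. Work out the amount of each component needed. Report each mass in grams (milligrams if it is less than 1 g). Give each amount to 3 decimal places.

potassium sulfate 10.212 g; copper sulfate pentahydrate 37.740 mg; monosodium phosphate 28.860 g; soytone 5.173 g; calcium chloride dihydrate 2.198 g

Working volume: 2.22 L.
potassium sulfate: 0.46 g per 100 mL × 2220 mL ÷ 100 = 10.212 g
copper sulfate pentahydrate: 17 mg/L × 2.22 L = 37.740 mg
monosodium phosphate: 1.3 g per 100 mL × 2220 mL ÷ 100 = 28.860 g
soytone: 0.233 g per 100 mL × 2220 mL ÷ 100 = 5.173 g
calcium chloride dihydrate: 0.99 g/L × 2.22 L = 2.198 g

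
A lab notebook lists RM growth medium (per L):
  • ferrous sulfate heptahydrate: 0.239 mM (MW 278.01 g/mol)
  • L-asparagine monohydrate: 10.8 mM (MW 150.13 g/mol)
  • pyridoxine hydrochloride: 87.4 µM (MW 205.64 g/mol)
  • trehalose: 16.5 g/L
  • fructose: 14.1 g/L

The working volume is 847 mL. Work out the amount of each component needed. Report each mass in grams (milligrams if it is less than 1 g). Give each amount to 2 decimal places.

ferrous sulfate heptahydrate 56.28 mg; L-asparagine monohydrate 1.37 g; pyridoxine hydrochloride 15.22 mg; trehalose 13.98 g; fructose 11.94 g

Target volume = 847 mL = 0.847 L.
ferrous sulfate heptahydrate: 0.239 mmol/L × 278.01 mg/mmol × 0.847 L = 56.28 mg
L-asparagine monohydrate: 10.8 mmol/L × 150.13 g/mol × 0.847 L ÷ 1000 = 1.37 g
pyridoxine hydrochloride: 87.4 µmol/L × 205.64 g/mol × 0.847 L ÷ 1000 = 15.22 mg
trehalose: 16.5 g/L × 0.847 L = 13.98 g
fructose: 14.1 g/L × 0.847 L = 11.94 g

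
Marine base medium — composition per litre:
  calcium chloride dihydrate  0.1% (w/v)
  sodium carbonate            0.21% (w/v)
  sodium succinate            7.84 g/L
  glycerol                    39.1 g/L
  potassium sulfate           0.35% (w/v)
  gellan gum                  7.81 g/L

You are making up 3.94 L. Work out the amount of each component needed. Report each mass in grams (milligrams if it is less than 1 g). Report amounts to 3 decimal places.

Working volume: 3.94 L.
calcium chloride dihydrate: 0.1% w/v = 1 g/L → 1 × 3.94 L = 3.940 g
sodium carbonate: 0.21% w/v = 2.1 g/L → 2.1 × 3.94 L = 8.274 g
sodium succinate: 7.84 g/L × 3.94 L = 30.890 g
glycerol: 39.1 g/L × 3.94 L = 154.054 g
potassium sulfate: 0.35% w/v = 3.5 g/L → 3.5 × 3.94 L = 13.790 g
gellan gum: 7.81 g/L × 3.94 L = 30.771 g

calcium chloride dihydrate 3.940 g; sodium carbonate 8.274 g; sodium succinate 30.890 g; glycerol 154.054 g; potassium sulfate 13.790 g; gellan gum 30.771 g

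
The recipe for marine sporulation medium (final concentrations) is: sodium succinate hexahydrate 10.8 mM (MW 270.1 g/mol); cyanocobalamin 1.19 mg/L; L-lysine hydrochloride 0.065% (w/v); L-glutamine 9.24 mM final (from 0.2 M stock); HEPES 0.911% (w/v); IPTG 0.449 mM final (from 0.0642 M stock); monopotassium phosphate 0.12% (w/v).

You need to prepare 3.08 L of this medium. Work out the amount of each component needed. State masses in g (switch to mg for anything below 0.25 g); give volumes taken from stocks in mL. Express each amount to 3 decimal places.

Working volume: 3.08 L.
sodium succinate hexahydrate: 10.8 mmol/L × 270.1 g/mol × 3.08 L ÷ 1000 = 8.985 g
cyanocobalamin: 1.19 mg/L × 3.08 L = 3.665 mg
L-lysine hydrochloride: 0.065 g per 100 mL × 3080 mL ÷ 100 = 2.002 g
L-glutamine: V = C2·V2/C1 = 9.24 mM × 3080 mL ÷ 200 mM = 142.296 mL
HEPES: 0.911 g per 100 mL × 3080 mL ÷ 100 = 28.059 g
IPTG: C1V1 = C2V2 → 0.449 mM × 3080 mL ÷ 64.2 mM = 21.541 mL
monopotassium phosphate: 0.12 g per 100 mL × 3080 mL ÷ 100 = 3.696 g

sodium succinate hexahydrate 8.985 g; cyanocobalamin 3.665 mg; L-lysine hydrochloride 2.002 g; L-glutamine 142.296 mL; HEPES 28.059 g; IPTG 21.541 mL; monopotassium phosphate 3.696 g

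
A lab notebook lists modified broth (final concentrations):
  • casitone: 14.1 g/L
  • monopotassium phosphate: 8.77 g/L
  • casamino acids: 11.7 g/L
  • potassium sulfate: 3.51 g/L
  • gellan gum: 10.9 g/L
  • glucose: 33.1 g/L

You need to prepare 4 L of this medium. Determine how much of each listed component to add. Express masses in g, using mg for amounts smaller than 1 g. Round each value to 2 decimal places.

casitone 56.40 g; monopotassium phosphate 35.08 g; casamino acids 46.80 g; potassium sulfate 14.04 g; gellan gum 43.60 g; glucose 132.40 g

Scale factor relative to 1 L: 4.
casitone: 14.1 g/L × 4 L = 56.40 g
monopotassium phosphate: 8.77 g/L × 4 L = 35.08 g
casamino acids: 11.7 g/L × 4 L = 46.80 g
potassium sulfate: 3.51 g/L × 4 L = 14.04 g
gellan gum: 10.9 g/L × 4 L = 43.60 g
glucose: 33.1 g/L × 4 L = 132.40 g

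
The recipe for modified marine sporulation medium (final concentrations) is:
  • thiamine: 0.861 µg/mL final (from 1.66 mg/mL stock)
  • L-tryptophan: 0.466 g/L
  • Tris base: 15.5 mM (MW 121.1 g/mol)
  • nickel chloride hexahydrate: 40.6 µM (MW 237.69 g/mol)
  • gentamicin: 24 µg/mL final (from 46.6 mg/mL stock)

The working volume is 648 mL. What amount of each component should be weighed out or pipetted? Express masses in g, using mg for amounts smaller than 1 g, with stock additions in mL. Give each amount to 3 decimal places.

Working volume: 648 mL = 0.648 L.
thiamine: C1V1 = C2V2 → 0.861 µg/mL × 648 mL ÷ 1660 µg/mL = 0.336 mL
L-tryptophan: 0.466 g/L × 0.648 L = 0.301968 g = 301.968 mg
Tris base: 15.5 mmol/L × 121.1 g/mol × 0.648 L ÷ 1000 = 1.216 g
nickel chloride hexahydrate: 40.6 µmol/L × 237.69 g/mol × 0.648 L ÷ 1000 = 6.253 mg
gentamicin: C1V1 = C2V2 → 24 µg/mL × 648 mL ÷ 46600 µg/mL = 0.334 mL

thiamine 0.336 mL; L-tryptophan 301.968 mg; Tris base 1.216 g; nickel chloride hexahydrate 6.253 mg; gentamicin 0.334 mL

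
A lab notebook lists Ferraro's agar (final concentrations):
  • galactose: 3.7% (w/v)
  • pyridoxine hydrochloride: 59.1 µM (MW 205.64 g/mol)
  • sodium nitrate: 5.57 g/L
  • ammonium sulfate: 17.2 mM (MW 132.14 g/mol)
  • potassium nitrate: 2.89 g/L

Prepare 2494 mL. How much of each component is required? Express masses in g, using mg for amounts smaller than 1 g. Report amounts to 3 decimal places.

galactose 92.278 g; pyridoxine hydrochloride 30.310 mg; sodium nitrate 13.892 g; ammonium sulfate 5.668 g; potassium nitrate 7.208 g

Working volume: 2494 mL = 2.494 L.
galactose: 3.7 g per 100 mL × 2494 mL ÷ 100 = 92.278 g
pyridoxine hydrochloride: 59.1 µmol/L × 205.64 g/mol × 2.494 L ÷ 1000 = 30.310 mg
sodium nitrate: 5.57 g/L × 2.494 L = 13.892 g
ammonium sulfate: 17.2 mmol/L × 132.14 g/mol × 2.494 L ÷ 1000 = 5.668 g
potassium nitrate: 2.89 g/L × 2.494 L = 7.208 g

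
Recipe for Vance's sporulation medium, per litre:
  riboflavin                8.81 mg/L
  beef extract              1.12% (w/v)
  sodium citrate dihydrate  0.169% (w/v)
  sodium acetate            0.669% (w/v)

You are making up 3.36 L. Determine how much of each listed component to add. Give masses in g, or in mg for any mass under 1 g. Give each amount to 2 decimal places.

riboflavin 29.60 mg; beef extract 37.63 g; sodium citrate dihydrate 5.68 g; sodium acetate 22.48 g

Scale factor relative to 1 L: 3.36.
riboflavin: 8.81 mg/L × 3.36 L = 29.60 mg
beef extract: 1.12% w/v = 11.2 g/L → 11.2 × 3.36 L = 37.63 g
sodium citrate dihydrate: 0.169% w/v = 1.69 g/L → 1.69 × 3.36 L = 5.68 g
sodium acetate: 0.669 g per 100 mL × 3360 mL ÷ 100 = 22.48 g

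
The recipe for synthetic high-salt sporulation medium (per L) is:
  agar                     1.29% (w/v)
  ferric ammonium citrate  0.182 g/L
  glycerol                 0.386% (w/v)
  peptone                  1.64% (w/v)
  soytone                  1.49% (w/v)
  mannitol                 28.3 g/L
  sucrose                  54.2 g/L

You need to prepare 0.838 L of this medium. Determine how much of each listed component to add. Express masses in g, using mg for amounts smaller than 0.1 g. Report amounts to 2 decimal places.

Working volume: 0.838 L.
agar: 1.29% w/v = 12.9 g/L → 12.9 × 0.838 L = 10.81 g
ferric ammonium citrate: 0.182 g/L × 0.838 L = 0.15 g
glycerol: 0.386 g per 100 mL × 838 mL ÷ 100 = 3.23 g
peptone: 1.64% w/v = 16.4 g/L → 16.4 × 0.838 L = 13.74 g
soytone: 1.49% w/v = 14.9 g/L → 14.9 × 0.838 L = 12.49 g
mannitol: 28.3 g/L × 0.838 L = 23.72 g
sucrose: 54.2 g/L × 0.838 L = 45.42 g

agar 10.81 g; ferric ammonium citrate 0.15 g; glycerol 3.23 g; peptone 13.74 g; soytone 12.49 g; mannitol 23.72 g; sucrose 45.42 g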